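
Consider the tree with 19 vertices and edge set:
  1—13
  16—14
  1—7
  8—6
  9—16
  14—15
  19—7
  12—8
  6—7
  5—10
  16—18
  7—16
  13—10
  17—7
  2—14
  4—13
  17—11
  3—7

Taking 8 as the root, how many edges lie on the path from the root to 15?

5

Path from 8 to 15: 8–6–7–16–14–15, which has 5 edges.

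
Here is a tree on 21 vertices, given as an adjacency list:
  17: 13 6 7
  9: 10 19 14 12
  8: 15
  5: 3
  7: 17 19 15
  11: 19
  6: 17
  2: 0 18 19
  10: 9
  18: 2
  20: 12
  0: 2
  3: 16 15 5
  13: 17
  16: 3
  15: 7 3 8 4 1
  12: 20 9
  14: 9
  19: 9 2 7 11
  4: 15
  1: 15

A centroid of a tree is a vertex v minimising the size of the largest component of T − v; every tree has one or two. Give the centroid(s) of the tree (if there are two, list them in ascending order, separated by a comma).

7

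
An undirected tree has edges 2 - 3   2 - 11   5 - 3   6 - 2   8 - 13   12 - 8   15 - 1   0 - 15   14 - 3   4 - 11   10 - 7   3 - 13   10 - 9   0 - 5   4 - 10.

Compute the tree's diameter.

9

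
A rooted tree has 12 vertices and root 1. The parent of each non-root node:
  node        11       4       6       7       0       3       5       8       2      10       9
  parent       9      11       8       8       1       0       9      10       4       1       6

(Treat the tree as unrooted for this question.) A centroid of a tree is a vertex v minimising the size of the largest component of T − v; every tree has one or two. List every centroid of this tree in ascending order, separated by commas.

6, 8

Delete 6: the remaining components have sizes 6, 5. Max 6 ≤ 6, so 6 is a centroid.
Its neighbour 8 also leaves a largest component of size 6, so both are centroids.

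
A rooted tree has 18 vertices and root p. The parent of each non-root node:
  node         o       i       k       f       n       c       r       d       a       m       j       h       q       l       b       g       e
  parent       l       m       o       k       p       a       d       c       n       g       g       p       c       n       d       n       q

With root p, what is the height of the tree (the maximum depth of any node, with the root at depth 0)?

The longest root-to-leaf path is p–n–a–c–q–e (5 edges).

5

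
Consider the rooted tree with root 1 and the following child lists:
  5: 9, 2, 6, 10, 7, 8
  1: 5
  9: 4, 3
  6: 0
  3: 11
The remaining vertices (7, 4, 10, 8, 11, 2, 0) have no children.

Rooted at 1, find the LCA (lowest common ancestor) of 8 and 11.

5

Path 8→root: 8 5 1; path 11→root: 11 3 9 5 1.
First common node: 5.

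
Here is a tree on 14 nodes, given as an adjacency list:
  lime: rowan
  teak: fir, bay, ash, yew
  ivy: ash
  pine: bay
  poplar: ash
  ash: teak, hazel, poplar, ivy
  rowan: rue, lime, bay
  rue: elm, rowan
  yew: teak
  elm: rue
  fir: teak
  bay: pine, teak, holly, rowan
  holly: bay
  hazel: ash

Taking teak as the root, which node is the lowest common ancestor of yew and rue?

teak

yew's ancestor chain is yew, teak and rue's is rue, rowan, bay, teak; they first meet at teak.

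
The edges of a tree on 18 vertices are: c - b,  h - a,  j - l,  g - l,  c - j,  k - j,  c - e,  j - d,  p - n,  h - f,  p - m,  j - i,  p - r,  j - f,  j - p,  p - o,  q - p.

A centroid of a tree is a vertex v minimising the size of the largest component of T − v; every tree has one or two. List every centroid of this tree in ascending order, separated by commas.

j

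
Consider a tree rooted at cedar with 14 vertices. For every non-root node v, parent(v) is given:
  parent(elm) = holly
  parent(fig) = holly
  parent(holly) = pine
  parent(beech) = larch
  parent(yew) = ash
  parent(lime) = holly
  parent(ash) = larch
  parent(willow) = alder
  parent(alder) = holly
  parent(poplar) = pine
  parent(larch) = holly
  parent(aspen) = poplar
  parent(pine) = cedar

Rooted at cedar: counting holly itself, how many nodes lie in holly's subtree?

10

The subtree rooted at holly contains: holly, alder, lime, larch, elm, fig, willow, beech, ash, yew — 10 nodes.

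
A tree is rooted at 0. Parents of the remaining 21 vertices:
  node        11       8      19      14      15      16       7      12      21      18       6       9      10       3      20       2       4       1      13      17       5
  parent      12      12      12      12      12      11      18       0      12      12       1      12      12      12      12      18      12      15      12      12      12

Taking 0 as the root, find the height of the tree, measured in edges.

A deepest node is 6, reached by 0-12-15-1-6.
That path has 4 edges, so the height is 4.

4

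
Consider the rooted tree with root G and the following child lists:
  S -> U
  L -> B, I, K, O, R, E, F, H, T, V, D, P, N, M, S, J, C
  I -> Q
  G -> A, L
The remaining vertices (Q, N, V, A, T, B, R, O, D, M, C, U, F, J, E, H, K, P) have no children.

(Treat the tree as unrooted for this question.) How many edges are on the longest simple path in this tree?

4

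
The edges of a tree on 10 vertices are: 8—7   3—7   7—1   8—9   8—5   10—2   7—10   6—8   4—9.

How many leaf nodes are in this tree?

The leaves are 1, 2, 3, 4, 5, 6.
That is 6 leaves.

6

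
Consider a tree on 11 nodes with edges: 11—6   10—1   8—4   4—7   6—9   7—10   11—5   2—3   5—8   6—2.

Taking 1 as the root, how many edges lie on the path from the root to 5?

Path from 1 to 5: 1 – 10 – 7 – 4 – 8 – 5, which has 5 edges.

5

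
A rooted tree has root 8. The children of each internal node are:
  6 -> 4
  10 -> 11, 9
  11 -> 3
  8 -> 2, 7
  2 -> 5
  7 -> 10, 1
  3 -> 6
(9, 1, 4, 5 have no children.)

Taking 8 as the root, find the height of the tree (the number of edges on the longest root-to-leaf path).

6

A deepest node is 4, reached by 8 – 7 – 10 – 11 – 3 – 6 – 4.
That path has 6 edges, so the height is 6.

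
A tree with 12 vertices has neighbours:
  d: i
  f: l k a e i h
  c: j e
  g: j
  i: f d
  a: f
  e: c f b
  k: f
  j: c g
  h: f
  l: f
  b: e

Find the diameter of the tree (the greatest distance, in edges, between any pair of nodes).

6

Starting from d, a farthest node is g at distance 6.
One longest path: d–i–f–e–c–j–g.
So the diameter is 6.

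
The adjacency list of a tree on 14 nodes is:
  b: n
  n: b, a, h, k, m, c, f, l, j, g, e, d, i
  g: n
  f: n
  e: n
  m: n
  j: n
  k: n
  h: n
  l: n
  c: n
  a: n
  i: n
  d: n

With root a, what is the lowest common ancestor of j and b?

n

Ancestors of j (toward the root): j, n, a.
Ancestors of b: b, n, a.
The deepest node appearing in both lists is n.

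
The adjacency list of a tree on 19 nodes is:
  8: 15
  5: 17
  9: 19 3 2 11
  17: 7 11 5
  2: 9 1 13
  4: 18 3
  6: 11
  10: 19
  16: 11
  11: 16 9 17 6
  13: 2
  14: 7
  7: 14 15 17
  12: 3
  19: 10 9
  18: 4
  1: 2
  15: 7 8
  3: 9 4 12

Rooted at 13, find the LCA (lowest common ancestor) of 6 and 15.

11

6's ancestor chain is 6, 11, 9, 2, 13 and 15's is 15, 7, 17, 11, 9, 2, 13; they first meet at 11.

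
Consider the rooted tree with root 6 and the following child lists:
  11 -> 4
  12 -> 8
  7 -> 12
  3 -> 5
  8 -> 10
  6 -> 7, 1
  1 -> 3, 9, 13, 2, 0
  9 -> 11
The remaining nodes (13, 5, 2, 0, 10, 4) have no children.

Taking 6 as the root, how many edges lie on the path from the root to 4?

Climbing from 4 to the root: 4–11–9–1–6. That's 4 steps.

4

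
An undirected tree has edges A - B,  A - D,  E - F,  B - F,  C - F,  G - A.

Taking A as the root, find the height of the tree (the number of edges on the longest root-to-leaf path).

A deepest node is C, reached by A–B–F–C.
That path has 3 edges, so the height is 3.

3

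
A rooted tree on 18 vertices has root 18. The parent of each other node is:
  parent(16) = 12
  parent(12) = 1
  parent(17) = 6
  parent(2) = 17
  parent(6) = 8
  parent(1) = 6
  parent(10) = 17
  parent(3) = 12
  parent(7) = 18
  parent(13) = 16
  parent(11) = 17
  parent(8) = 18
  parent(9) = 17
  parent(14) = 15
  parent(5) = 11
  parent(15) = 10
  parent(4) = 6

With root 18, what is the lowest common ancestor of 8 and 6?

8

Ancestors of 8 (toward the root): 8, 18.
Ancestors of 6: 6, 8, 18.
The deepest node appearing in both lists is 8.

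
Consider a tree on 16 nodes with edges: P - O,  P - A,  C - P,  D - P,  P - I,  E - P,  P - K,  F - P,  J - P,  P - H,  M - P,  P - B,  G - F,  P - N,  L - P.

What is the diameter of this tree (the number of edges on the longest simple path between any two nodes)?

3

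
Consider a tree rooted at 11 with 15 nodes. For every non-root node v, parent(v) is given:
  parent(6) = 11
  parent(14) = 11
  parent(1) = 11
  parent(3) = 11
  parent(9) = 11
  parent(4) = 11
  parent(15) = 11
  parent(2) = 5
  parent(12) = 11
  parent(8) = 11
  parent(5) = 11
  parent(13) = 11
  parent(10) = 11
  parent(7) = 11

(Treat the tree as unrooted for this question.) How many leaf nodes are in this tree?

The leaves are 1, 2, 3, 4, 6, 7, 8, 9, 10, 12, 13, 14, 15.
That is 13 leaves.

13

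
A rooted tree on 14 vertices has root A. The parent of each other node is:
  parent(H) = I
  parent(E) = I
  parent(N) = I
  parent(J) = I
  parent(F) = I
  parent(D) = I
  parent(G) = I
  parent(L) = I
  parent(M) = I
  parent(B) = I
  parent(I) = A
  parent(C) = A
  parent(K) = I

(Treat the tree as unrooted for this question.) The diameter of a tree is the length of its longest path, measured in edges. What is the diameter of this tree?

BFS from C reaches E last, at distance 3; BFS from E confirms no node is farther.
Path: C-A-I-E.

3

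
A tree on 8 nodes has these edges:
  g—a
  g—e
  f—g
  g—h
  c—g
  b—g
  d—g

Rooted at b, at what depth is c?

2

Climbing from c to the root: c – g – b. That's 2 steps.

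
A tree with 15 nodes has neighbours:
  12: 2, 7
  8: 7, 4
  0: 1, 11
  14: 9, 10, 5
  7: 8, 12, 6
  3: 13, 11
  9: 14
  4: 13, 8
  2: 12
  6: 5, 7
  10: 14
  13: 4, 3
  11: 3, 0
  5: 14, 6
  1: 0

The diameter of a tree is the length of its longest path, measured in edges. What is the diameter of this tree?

Starting from 9, a farthest node is 1 at distance 11.
One longest path: 9 - 14 - 5 - 6 - 7 - 8 - 4 - 13 - 3 - 11 - 0 - 1.
So the diameter is 11.

11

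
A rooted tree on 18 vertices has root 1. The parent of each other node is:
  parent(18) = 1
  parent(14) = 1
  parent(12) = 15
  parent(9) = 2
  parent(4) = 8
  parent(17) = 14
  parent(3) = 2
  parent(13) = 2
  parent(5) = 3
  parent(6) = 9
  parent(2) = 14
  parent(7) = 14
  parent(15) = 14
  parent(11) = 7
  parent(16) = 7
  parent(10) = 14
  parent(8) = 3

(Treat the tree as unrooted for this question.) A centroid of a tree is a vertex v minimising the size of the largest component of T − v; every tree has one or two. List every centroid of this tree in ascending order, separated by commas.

14

Removing 14 splits the tree into components of sizes 8, 3, 2, 2, 1, 1; the largest is 8 ≤ ⌊18/2⌋ = 9.
Every other node leaves some component of size > 9, so the centroid is unique.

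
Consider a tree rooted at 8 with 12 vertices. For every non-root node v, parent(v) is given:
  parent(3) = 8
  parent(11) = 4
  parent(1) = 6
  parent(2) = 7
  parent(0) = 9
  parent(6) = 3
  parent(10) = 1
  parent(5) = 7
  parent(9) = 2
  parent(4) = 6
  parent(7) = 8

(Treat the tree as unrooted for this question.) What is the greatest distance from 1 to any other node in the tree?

7

A farthest node from 1 is 0.
The path 1-6-3-8-7-2-9-0 has 7 edges.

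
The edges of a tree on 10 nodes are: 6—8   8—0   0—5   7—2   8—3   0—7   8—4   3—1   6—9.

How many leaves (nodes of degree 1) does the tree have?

5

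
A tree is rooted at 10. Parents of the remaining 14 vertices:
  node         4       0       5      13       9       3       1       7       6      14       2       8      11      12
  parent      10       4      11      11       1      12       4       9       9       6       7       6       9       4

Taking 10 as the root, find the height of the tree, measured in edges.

The longest root-to-leaf path is 10 → 4 → 1 → 9 → 6 → 8 (5 edges).

5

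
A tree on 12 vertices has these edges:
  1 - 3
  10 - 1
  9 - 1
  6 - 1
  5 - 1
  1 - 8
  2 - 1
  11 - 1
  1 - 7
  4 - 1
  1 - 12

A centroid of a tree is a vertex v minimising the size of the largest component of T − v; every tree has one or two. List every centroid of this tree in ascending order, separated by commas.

1

If 1 is removed the pieces have sizes 1, 1, 1, 1, 1, 1, 1, 1, 1, 1, 1, all ≤ ⌊12/2⌋ = 6.
Every other node leaves some component of size > 6, so the centroid is unique.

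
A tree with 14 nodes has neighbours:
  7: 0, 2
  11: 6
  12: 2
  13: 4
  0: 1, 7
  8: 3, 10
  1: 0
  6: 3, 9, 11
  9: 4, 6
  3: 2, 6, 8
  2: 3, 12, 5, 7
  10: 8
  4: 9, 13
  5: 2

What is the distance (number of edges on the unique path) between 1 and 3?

The path is 1–0–7–2–3, which has 4 edges.

4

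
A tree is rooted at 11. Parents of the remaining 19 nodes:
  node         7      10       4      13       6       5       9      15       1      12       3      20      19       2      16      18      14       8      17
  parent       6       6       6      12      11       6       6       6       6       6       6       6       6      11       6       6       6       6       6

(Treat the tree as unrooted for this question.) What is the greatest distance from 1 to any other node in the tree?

A farthest node from 1 is 2 (13 also at distance 3).
The path 1-6-11-2 has 3 edges.

3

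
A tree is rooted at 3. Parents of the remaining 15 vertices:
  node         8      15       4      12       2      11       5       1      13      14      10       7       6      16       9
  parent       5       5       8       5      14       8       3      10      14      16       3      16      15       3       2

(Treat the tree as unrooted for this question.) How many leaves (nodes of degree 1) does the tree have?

The leaves are 1, 4, 6, 7, 9, 11, 12, 13.
That is 8 leaves.

8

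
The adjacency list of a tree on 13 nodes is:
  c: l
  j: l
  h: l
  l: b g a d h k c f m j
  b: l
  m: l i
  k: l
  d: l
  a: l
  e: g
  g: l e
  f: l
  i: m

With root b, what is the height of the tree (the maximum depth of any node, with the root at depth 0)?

3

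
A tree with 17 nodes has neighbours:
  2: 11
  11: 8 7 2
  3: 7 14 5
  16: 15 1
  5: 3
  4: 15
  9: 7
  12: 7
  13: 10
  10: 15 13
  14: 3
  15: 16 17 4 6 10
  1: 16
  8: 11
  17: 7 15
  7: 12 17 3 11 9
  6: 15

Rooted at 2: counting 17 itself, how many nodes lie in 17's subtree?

Descendants of 17 (including itself): 17, 15, 4, 16, 6, 10, 1, 13. That's 8.

8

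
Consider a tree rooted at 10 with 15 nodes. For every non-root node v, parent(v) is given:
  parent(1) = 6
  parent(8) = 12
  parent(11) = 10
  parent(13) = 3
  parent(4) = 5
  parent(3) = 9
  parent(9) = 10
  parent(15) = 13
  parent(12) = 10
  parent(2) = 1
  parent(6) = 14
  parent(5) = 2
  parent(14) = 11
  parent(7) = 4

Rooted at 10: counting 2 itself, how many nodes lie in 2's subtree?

Descendants of 2 (including itself): 2, 5, 4, 7. That's 4.

4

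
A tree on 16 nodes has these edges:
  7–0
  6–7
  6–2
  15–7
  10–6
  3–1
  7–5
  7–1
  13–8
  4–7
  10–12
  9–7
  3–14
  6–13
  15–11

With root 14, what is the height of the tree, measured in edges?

6

The longest root-to-leaf path is 14–3–1–7–6–13–8 (6 edges).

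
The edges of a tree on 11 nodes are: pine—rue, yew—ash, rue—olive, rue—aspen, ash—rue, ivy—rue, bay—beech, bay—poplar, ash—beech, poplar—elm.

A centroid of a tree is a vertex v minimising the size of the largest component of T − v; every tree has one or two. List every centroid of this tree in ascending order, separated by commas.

ash

Delete ash: the remaining components have sizes 5, 4, 1. Max 5 ≤ 5, so ash is a centroid.
Every other node leaves some component of size > 5, so the centroid is unique.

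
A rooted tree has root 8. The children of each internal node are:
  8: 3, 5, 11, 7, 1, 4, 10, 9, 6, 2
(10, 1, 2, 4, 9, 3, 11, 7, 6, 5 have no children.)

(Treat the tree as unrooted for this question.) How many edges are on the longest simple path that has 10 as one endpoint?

Distances from 10 peak at 2, attained at 3 (1, 2, 9, 7, 4, 5, 6, 11 also at distance 2).
10–8–3

2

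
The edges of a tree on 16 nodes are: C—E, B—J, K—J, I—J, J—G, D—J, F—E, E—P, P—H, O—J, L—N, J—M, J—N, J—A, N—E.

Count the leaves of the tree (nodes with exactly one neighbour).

The leaves are A, B, C, D, F, G, H, I, K, L, M, O.
That is 12 leaves.

12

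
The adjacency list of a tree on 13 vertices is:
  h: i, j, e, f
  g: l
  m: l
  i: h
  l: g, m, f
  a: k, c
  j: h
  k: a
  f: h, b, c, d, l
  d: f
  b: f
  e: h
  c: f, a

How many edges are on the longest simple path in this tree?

5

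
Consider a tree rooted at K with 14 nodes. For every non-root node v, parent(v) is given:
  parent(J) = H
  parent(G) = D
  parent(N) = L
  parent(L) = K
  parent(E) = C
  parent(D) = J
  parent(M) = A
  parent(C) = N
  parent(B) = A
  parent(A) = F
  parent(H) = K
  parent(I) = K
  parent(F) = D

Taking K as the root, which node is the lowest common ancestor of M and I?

K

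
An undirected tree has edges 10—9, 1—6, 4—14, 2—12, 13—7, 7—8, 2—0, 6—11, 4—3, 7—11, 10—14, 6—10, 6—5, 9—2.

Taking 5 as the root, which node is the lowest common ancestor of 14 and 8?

6

14's ancestor chain is 14, 10, 6, 5 and 8's is 8, 7, 11, 6, 5; they first meet at 6.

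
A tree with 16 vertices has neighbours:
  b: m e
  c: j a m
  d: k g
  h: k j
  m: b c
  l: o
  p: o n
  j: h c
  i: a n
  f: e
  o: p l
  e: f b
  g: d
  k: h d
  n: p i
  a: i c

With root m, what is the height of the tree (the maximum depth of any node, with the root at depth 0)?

7

l sits deepest: m → c → a → i → n → p → o → l — 7 edges from the root.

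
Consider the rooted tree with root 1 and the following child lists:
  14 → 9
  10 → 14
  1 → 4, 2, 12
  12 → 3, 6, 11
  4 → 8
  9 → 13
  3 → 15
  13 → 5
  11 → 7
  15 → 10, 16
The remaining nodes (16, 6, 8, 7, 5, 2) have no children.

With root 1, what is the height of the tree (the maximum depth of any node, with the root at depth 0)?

8

A deepest node is 5, reached by 1-12-3-15-10-14-9-13-5.
That path has 8 edges, so the height is 8.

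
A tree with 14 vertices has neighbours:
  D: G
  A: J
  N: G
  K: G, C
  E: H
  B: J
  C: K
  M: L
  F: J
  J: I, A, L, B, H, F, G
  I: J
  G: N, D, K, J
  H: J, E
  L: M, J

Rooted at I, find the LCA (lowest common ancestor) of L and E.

J

Path L→root: L J I; path E→root: E H J I.
First common node: J.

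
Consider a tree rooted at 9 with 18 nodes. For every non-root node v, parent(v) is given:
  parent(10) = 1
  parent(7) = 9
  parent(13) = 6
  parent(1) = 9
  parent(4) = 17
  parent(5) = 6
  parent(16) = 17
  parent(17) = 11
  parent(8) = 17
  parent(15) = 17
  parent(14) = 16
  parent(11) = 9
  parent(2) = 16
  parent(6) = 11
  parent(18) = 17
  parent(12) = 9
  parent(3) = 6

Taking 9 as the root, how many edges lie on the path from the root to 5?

3

Path from 9 to 5: 9–11–6–5, which has 3 edges.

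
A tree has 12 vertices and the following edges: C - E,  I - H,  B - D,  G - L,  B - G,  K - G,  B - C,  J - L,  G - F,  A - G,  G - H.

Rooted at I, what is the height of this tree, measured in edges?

5

A deepest node is E, reached by I – H – G – B – C – E.
That path has 5 edges, so the height is 5.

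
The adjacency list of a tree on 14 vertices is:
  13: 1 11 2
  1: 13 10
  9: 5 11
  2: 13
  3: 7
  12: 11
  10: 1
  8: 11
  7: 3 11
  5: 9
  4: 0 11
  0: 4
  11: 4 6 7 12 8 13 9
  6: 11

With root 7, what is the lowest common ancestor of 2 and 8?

11

Ancestors of 2 (toward the root): 2, 13, 11, 7.
Ancestors of 8: 8, 11, 7.
The deepest node appearing in both lists is 11.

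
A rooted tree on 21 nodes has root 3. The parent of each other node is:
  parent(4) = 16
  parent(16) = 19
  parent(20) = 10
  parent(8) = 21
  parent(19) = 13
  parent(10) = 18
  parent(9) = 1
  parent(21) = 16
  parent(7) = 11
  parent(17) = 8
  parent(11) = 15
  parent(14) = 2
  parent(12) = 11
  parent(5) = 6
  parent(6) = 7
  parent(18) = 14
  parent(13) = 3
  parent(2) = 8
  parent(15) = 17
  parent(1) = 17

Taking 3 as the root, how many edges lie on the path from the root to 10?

Path from 3 to 10: 3 – 13 – 19 – 16 – 21 – 8 – 2 – 14 – 18 – 10, which has 9 edges.

9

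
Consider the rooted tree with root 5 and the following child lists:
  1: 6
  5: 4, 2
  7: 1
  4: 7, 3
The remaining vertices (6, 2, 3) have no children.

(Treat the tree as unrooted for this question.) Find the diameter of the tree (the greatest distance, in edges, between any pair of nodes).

Starting from 2, a farthest node is 6 at distance 5.
One longest path: 2–5–4–7–1–6.
So the diameter is 5.

5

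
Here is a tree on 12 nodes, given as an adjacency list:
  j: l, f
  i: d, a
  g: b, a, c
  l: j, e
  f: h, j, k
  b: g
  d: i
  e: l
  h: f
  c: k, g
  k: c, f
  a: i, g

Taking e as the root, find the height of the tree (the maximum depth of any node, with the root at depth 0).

9

A deepest node is d, reached by e – l – j – f – k – c – g – a – i – d.
That path has 9 edges, so the height is 9.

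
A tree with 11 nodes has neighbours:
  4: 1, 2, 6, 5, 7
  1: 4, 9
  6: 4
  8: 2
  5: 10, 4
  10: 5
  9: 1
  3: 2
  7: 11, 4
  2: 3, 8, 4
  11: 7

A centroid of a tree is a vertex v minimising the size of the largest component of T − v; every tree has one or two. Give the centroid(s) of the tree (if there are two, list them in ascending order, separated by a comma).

Delete 4: the remaining components have sizes 3, 2, 2, 2, 1. Max 3 ≤ 5, so 4 is a centroid.
Every other node leaves some component of size > 5, so the centroid is unique.

4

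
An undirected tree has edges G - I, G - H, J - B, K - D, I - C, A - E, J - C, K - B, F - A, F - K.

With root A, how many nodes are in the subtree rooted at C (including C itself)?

Descendants of C (including itself): C, I, G, H. That's 4.

4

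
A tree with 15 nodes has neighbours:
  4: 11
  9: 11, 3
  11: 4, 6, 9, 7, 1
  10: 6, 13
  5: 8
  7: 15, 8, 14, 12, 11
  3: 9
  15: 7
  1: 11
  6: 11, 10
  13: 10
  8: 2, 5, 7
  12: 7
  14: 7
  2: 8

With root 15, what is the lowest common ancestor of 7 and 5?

7

7's ancestor chain is 7, 15 and 5's is 5, 8, 7, 15; they first meet at 7.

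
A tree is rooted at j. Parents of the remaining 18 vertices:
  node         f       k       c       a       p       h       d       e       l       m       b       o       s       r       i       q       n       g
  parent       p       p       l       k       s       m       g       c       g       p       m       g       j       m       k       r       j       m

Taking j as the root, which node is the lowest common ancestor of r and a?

p

r's ancestor chain is r, m, p, s, j and a's is a, k, p, s, j; they first meet at p.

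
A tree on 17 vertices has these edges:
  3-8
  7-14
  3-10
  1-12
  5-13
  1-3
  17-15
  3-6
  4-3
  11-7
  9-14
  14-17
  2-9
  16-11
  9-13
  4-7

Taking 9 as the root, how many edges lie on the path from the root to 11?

Path from 9 to 11: 9 → 14 → 7 → 11, which has 3 edges.

3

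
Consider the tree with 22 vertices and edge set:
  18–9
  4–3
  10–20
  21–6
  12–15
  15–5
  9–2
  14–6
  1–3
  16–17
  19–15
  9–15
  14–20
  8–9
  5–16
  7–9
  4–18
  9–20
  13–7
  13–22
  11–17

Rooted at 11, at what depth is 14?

7

Path from 11 to 14: 11–17–16–5–15–9–20–14, which has 7 edges.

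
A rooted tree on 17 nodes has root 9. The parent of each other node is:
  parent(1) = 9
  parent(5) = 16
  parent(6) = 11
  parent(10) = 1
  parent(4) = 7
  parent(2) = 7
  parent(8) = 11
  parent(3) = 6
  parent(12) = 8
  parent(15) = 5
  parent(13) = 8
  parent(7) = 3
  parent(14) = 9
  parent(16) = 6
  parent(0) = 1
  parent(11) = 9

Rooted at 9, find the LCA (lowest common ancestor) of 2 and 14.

9

2's ancestor chain is 2, 7, 3, 6, 11, 9 and 14's is 14, 9; they first meet at 9.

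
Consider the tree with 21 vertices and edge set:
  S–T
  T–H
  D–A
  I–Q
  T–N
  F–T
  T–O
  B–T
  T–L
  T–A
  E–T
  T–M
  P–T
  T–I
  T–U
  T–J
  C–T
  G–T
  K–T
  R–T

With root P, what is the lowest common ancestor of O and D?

O's ancestor chain is O, T, P and D's is D, A, T, P; they first meet at T.

T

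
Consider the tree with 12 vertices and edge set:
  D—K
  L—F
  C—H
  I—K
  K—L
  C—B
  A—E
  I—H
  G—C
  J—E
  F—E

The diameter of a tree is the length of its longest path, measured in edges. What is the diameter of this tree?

8

A longest path is A - E - F - L - K - I - H - C - G, with 8 edges.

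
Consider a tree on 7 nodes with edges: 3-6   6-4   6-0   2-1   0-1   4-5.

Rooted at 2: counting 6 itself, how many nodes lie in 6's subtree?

Descendants of 6 (including itself): 6, 4, 3, 5. That's 4.

4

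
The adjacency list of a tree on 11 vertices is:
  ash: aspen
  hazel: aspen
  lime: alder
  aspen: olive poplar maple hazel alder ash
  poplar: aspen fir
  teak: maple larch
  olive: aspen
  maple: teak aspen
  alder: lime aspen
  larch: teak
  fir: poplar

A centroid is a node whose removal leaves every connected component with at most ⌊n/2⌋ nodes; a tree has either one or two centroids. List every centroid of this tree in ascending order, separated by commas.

Delete aspen: the remaining components have sizes 3, 2, 2, 1, 1, 1. Max 3 ≤ 5, so aspen is a centroid.
No neighbour of aspen does as well, so aspen is the unique centroid.

aspen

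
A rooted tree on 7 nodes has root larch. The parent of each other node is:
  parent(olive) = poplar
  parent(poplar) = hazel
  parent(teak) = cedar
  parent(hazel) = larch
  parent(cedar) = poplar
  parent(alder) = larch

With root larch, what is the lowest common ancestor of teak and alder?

larch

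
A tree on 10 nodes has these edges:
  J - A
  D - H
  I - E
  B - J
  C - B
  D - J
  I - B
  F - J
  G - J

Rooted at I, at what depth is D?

3

Path from I to D: I – B – J – D, which has 3 edges.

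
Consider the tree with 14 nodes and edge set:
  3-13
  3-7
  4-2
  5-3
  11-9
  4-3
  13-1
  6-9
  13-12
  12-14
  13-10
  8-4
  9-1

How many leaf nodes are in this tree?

8

Exactly 8 nodes have a single neighbour: 2, 5, 6, 7, 8, 10, 11, 14.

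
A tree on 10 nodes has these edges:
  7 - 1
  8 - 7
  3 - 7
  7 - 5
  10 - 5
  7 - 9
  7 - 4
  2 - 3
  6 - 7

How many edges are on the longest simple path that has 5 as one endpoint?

Distances from 5 peak at 3, attained at 2.
5–7–3–2

3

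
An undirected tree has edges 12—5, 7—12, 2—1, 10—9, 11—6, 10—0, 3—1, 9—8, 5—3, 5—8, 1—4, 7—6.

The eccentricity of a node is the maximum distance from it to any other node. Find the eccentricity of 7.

6

The node farthest from 7 is 0, via 7 – 12 – 5 – 8 – 9 – 10 – 0 — 6 edges.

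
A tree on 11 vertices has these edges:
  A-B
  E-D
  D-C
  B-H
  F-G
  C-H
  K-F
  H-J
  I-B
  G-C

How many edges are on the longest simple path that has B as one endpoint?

5

A farthest node from B is K.
The path B – H – C – G – F – K has 5 edges.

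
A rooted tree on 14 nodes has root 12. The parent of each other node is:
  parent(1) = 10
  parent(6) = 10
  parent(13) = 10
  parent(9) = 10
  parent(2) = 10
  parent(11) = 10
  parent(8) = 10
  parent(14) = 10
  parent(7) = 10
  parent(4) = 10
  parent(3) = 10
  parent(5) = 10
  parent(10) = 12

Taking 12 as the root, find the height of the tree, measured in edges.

The longest root-to-leaf path is 12–10–1 (2 edges).

2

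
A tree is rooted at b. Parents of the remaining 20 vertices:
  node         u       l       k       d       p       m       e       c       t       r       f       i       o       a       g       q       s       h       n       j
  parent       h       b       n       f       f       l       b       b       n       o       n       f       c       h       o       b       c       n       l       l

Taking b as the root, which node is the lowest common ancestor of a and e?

b

a's ancestor chain is a, h, n, l, b and e's is e, b; they first meet at b.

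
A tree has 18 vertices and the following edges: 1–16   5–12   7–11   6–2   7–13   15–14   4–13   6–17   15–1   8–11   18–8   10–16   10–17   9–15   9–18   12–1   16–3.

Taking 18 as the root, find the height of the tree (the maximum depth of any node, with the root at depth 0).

A deepest node is 2, reached by 18 – 9 – 15 – 1 – 16 – 10 – 17 – 6 – 2.
That path has 8 edges, so the height is 8.

8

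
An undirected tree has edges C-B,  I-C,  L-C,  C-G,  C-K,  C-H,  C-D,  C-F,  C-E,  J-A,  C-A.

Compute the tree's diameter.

Starting from J, a farthest node is H at distance 3.
One longest path: J - A - C - H.
So the diameter is 3.

3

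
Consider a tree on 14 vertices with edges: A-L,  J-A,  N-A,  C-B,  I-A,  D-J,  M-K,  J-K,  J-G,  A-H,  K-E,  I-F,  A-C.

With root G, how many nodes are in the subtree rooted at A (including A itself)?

8

Descendants of A (including itself): A, I, L, N, C, H, F, B. That's 8.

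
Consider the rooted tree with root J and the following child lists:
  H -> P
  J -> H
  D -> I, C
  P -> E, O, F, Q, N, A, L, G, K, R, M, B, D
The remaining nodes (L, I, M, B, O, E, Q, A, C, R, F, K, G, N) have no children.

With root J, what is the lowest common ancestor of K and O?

P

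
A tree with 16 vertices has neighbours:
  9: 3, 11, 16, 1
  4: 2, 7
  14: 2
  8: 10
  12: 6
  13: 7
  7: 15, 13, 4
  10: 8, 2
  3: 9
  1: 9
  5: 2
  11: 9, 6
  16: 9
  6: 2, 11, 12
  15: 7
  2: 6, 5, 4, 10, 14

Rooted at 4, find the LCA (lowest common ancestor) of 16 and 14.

16's ancestor chain is 16, 9, 11, 6, 2, 4 and 14's is 14, 2, 4; they first meet at 2.

2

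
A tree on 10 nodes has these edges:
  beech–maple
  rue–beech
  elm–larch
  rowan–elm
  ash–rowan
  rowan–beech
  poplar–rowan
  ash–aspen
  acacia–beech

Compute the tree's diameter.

4

BFS from larch reaches acacia last, at distance 4; BFS from acacia confirms no node is farther.
Path: larch-elm-rowan-beech-acacia.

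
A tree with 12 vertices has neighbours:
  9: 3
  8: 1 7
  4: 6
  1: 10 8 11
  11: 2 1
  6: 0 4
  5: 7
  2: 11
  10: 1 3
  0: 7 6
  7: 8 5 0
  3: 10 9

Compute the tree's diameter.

8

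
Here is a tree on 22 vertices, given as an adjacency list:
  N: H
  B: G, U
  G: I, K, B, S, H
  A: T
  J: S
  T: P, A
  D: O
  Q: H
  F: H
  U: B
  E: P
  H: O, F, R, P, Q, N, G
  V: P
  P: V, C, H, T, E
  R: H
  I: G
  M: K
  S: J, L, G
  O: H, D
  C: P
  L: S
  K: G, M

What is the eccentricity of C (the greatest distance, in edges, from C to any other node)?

5

The node farthest from C is J (L, M, U also at distance 5), via C-P-H-G-S-J — 5 edges.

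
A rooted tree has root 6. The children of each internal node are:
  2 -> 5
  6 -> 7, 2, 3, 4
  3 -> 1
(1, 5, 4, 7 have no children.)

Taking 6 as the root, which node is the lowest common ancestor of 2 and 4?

6

Ancestors of 2 (toward the root): 2, 6.
Ancestors of 4: 4, 6.
The deepest node appearing in both lists is 6.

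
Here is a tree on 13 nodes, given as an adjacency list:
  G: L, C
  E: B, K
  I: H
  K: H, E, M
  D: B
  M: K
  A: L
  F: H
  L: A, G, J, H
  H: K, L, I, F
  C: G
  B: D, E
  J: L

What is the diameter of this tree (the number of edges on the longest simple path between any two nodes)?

Starting from D, a farthest node is C at distance 7.
One longest path: D – B – E – K – H – L – G – C.
So the diameter is 7.

7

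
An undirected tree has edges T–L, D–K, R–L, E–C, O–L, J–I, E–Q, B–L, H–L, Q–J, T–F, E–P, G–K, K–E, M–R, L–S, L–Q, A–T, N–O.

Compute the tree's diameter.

BFS from G reaches N last, at distance 6; BFS from N confirms no node is farther.
Path: G–K–E–Q–L–O–N.

6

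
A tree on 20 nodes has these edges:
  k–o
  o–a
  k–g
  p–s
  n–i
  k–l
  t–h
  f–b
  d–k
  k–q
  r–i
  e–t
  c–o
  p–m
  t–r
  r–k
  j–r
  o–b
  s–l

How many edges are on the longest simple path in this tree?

BFS from m reaches f last, at distance 7; BFS from f confirms no node is farther.
Path: m–p–s–l–k–o–b–f.

7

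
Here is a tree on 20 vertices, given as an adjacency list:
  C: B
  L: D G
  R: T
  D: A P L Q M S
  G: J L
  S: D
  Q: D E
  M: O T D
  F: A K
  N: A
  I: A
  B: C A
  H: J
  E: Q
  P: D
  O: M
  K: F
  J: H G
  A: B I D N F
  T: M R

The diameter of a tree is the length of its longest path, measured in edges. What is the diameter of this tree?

7

A longest path is H - J - G - L - D - M - T - R, with 7 edges.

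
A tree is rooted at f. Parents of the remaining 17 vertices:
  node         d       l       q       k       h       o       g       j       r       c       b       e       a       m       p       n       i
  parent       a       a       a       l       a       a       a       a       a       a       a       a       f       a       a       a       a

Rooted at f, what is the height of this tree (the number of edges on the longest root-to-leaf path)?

k sits deepest: f – a – l – k — 3 edges from the root.

3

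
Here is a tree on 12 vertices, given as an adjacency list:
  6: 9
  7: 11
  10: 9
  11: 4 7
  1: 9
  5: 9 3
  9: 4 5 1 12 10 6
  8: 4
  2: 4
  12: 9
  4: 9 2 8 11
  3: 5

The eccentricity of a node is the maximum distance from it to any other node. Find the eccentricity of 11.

The node farthest from 11 is 3, via 11–4–9–5–3 — 4 edges.

4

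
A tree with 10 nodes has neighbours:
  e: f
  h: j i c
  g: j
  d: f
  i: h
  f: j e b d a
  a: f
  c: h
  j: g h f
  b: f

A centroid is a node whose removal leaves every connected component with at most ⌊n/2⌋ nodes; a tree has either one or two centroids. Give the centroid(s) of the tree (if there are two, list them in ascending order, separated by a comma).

f, j

Removing j splits the tree into components of sizes 5, 3, 1; the largest is 5 ≤ ⌊10/2⌋ = 5.
Its neighbour f also leaves a largest component of size 5, so both are centroids.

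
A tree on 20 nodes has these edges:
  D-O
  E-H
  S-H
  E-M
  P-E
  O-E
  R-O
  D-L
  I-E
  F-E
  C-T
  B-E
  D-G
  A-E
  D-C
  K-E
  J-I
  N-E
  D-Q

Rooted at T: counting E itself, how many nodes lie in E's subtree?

The subtree rooted at E contains: E, I, P, H, A, B, M, F, N, K, J, S — 12 nodes.

12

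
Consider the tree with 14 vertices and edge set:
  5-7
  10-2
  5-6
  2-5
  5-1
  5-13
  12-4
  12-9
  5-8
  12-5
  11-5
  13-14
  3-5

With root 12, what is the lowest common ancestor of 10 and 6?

Path 10→root: 10 2 5 12; path 6→root: 6 5 12.
First common node: 5.

5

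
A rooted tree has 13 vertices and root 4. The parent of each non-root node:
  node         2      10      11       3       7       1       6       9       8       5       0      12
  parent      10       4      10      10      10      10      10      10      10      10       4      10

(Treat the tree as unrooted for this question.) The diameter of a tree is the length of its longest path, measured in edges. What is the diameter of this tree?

3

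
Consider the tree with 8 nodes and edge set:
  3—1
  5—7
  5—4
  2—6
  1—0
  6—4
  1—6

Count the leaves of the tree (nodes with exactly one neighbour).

Degree-1 nodes: 0, 2, 3, 7 — 4 of them.

4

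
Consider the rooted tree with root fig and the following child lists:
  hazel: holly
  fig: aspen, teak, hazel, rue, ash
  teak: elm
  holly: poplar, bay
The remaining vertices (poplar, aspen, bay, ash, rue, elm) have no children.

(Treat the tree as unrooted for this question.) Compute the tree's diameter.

5

Starting from poplar, a farthest node is elm at distance 5.
One longest path: poplar - holly - hazel - fig - teak - elm.
So the diameter is 5.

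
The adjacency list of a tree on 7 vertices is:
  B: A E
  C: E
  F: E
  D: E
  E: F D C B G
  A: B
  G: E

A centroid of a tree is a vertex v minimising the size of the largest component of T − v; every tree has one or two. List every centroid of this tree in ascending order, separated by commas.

E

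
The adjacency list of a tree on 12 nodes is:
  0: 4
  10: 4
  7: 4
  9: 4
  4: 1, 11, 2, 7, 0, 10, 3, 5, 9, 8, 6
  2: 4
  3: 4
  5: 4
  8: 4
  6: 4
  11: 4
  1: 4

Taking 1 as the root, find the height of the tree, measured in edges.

2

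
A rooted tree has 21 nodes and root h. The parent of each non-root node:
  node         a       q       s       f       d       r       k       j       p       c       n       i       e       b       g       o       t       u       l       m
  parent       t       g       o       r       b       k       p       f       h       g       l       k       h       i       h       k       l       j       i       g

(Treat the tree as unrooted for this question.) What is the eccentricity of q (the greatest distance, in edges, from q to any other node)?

Distances from q peak at 8, attained at u (a also at distance 8).
q-g-h-p-k-r-f-j-u

8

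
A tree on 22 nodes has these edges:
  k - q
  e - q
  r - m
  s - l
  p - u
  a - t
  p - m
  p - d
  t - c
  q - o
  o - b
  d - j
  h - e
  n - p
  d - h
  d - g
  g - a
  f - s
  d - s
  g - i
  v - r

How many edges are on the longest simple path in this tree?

9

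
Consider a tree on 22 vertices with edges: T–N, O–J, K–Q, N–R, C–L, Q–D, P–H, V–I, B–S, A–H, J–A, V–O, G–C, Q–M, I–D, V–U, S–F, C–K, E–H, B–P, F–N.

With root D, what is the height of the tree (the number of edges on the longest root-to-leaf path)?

12

A deepest node is R, reached by D → I → V → O → J → A → H → P → B → S → F → N → R.
That path has 12 edges, so the height is 12.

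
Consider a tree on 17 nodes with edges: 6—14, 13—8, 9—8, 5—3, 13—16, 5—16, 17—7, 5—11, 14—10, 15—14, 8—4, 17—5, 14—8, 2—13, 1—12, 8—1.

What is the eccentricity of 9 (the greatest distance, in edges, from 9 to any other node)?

6

A farthest node from 9 is 7.
The path 9-8-13-16-5-17-7 has 6 edges.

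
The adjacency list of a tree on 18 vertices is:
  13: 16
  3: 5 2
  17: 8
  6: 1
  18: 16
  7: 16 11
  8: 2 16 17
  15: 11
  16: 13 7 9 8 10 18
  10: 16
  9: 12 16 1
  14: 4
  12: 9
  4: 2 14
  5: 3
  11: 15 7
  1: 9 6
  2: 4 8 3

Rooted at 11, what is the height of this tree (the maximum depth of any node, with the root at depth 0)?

6

A deepest node is 5, reached by 11 – 7 – 16 – 8 – 2 – 3 – 5.
That path has 6 edges, so the height is 6.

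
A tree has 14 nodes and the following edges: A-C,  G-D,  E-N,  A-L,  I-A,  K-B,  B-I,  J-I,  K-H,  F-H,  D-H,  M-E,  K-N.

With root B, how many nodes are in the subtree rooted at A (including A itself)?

The subtree rooted at A contains: A, L, C — 3 nodes.

3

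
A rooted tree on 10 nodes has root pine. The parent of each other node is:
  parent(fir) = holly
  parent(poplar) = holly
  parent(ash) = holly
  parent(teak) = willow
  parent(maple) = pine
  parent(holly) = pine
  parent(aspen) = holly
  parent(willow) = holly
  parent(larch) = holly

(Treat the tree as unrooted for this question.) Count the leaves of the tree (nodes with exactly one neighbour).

Degree-1 nodes: ash, aspen, fir, larch, maple, poplar, teak — 7 of them.

7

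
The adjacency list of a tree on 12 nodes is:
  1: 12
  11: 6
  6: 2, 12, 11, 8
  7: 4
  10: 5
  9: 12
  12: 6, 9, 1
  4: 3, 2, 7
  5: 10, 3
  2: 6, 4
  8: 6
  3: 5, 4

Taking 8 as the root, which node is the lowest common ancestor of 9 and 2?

Path 9→root: 9 12 6 8; path 2→root: 2 6 8.
First common node: 6.

6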